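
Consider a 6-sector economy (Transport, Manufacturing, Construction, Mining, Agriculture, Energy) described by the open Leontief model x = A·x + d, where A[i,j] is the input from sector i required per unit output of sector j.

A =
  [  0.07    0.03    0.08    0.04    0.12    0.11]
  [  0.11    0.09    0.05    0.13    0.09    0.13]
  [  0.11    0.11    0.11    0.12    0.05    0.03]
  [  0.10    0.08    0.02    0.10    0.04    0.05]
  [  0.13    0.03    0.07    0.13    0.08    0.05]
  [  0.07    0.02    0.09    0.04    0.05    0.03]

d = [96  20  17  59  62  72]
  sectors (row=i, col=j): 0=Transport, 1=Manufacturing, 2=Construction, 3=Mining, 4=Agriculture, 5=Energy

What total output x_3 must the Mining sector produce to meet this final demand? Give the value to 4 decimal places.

Form M = I − A:
  [  0.93   -0.03   -0.08   -0.04   -0.12   -0.11]
  [ -0.11    0.91   -0.05   -0.13   -0.09   -0.13]
  [ -0.11   -0.11    0.89   -0.12   -0.05   -0.03]
  [ -0.10   -0.08   -0.02    0.90   -0.04   -0.05]
  [ -0.13   -0.03   -0.07   -0.13    0.92   -0.05]
  [ -0.07   -0.02   -0.09   -0.04   -0.05    0.97]
Leontief inverse L = M⁻¹:
  [  1.1498    0.0742    0.1403    0.1134    0.1785    0.1597]
  [  0.2135    1.1505    0.1226    0.2253    0.1679    0.2025]
  [  0.2075    0.1741    1.1766    0.2135    0.1228    0.1006]
  [  0.1679    0.1210    0.0657    1.1628    0.0934    0.1020]
  [  0.2157    0.0813    0.1298    0.2089    1.1451    0.1092]
  [  0.1247    0.0544    0.1312    0.0914    0.0906    1.0658]
Total output x = L · d:
  x_0 = 1.1498·96 + 0.0742·20 + 0.1403·17 + 0.1134·59 + 0.1785·62 + 0.1597·72 = 143.5054
  x_1 = 0.2135·96 + 1.1505·20 + 0.1226·17 + 0.2253·59 + 0.1679·62 + 0.2025·72 = 83.8668
  x_2 = 0.2075·96 + 0.1741·20 + 1.1766·17 + 0.2135·59 + 0.1228·62 + 0.1006·72 = 70.8491
  x_3 = 0.1679·96 + 0.1210·20 + 0.0657·17 + 1.1628·59 + 0.0934·62 + 0.1020·72 = 101.3971
  x_4 = 0.2157·96 + 0.0813·20 + 0.1298·17 + 0.2089·59 + 1.1451·62 + 0.1092·72 = 115.7221
  x_5 = 0.1247·96 + 0.0544·20 + 0.1312·17 + 0.0914·59 + 0.0906·62 + 1.0658·72 = 103.0321

101.3971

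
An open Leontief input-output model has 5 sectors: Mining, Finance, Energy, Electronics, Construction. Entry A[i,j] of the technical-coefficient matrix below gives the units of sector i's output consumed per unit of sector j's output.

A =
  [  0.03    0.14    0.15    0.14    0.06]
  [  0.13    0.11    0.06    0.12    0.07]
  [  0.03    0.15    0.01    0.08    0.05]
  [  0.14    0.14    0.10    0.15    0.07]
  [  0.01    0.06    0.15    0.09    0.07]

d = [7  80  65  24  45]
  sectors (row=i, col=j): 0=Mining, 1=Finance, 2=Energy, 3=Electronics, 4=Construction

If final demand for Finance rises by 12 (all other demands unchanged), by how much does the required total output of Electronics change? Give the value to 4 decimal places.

Form M = I − A:
  [  0.97   -0.14   -0.15   -0.14   -0.06]
  [ -0.13    0.89   -0.06   -0.12   -0.07]
  [ -0.03   -0.15    0.99   -0.08   -0.05]
  [ -0.14   -0.14   -0.10    0.85   -0.07]
  [ -0.01   -0.06   -0.15   -0.09    0.93]
Leontief inverse L = M⁻¹:
  [  1.1110    0.2616    0.2285    0.2544    0.1228]
  [  0.2042    1.2266    0.1489    0.2347    0.1312]
  [  0.0865    0.2240    1.0664    0.1559    0.0915]
  [  0.2319    0.2834    0.2044    1.2892    0.1443]
  [  0.0615    0.1455    0.2038    0.1678    1.1138]
Total output x = L · d:
  x_0 = 1.1110·7 + 0.2616·80 + 0.2285·65 + 0.2544·24 + 0.1228·45 = 55.1891
  x_1 = 0.2042·7 + 1.2266·80 + 0.1489·65 + 0.2347·24 + 0.1312·45 = 120.7661
  x_2 = 0.0865·7 + 0.2240·80 + 1.0664·65 + 0.1559·24 + 0.0915·45 = 95.7026
  x_3 = 0.2319·7 + 0.2834·80 + 0.2044·65 + 1.2892·24 + 0.1443·45 = 75.0197
  x_4 = 0.0615·7 + 0.1455·80 + 0.2038·65 + 0.1678·24 + 1.1138·45 = 79.4678
Δx_3 = L[3,1] · Δd_1 = 0.2834 · 12 = 3.4014

3.4014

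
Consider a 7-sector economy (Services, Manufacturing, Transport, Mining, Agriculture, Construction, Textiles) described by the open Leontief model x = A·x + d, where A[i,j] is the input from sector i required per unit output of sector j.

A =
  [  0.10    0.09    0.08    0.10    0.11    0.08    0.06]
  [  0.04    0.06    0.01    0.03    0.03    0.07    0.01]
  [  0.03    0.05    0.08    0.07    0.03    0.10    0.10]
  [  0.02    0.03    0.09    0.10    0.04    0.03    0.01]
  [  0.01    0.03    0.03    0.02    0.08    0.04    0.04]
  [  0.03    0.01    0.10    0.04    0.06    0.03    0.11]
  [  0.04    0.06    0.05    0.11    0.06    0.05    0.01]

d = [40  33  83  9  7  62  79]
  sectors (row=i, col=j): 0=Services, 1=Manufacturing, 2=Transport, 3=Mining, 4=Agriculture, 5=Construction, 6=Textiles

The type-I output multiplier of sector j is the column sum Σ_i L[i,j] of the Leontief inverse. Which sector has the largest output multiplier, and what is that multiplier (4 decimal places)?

Mining (1.7510)

Form M = I − A:
  [  0.90   -0.09   -0.08   -0.10   -0.11   -0.08   -0.06]
  [ -0.04    0.94   -0.01   -0.03   -0.03   -0.07   -0.01]
  [ -0.03   -0.05    0.92   -0.07   -0.03   -0.10   -0.10]
  [ -0.02   -0.03   -0.09    0.90   -0.04   -0.03   -0.01]
  [ -0.01   -0.03   -0.03   -0.02    0.92   -0.04   -0.04]
  [ -0.03   -0.01   -0.10   -0.04   -0.06    0.97   -0.11]
  [ -0.04   -0.06   -0.05   -0.11   -0.06   -0.05    0.99]
Leontief inverse L = M⁻¹:
  [  1.1368    0.1354    0.1426    0.1649    0.1681    0.1358    0.1082]
  [  0.0552    1.0773    0.0351    0.0538    0.0532    0.0914    0.0306]
  [  0.0556    0.0818    1.1296    0.1214    0.0696    0.1407    0.1380]
  [  0.0360    0.0514    0.1253    1.1351    0.0656    0.0593    0.0361]
  [  0.0216    0.0458    0.0522    0.0423    1.1023    0.0603    0.0587]
  [  0.0511    0.0384    0.1397    0.0845    0.0943    1.0661    0.1407]
  [  0.0600    0.0853    0.0891    0.1490    0.0924    0.0822    1.0380]
Total output x = L · d:
  x_0 = 1.1368·40 + 0.1354·33 + 0.1426·83 + 0.1649·9 + 0.1681·7 + 0.1358·62 + 0.1082·79 = 81.4031
  x_1 = 0.0552·40 + 1.0773·33 + 0.0351·83 + 0.0538·9 + 0.0532·7 + 0.0914·62 + 0.0306·79 = 49.6136
  x_2 = 0.0556·40 + 0.0818·33 + 1.1296·83 + 0.1214·9 + 0.0696·7 + 0.1407·62 + 0.1380·79 = 119.8827
  x_3 = 0.0360·40 + 0.0514·33 + 0.1253·83 + 1.1351·9 + 0.0656·7 + 0.0593·62 + 0.0361·79 = 30.7290
  x_4 = 0.0216·40 + 0.0458·33 + 0.0522·83 + 0.0423·9 + 1.1023·7 + 0.0603·62 + 0.0587·79 = 23.1769
  x_5 = 0.0511·40 + 0.0384·33 + 0.1397·83 + 0.0845·9 + 0.0943·7 + 1.0661·62 + 0.1407·79 = 93.5385
  x_6 = 0.0600·40 + 0.0853·33 + 0.0891·83 + 0.1490·9 + 0.0924·7 + 0.0822·62 + 1.0380·79 = 101.6917
Output multipliers (column sums of L):
  Services: 1.4162
  Manufacturing: 1.5153
  Transport: 1.7136
  Mining: 1.7510
  Agriculture: 1.6455
  Construction: 1.6357
  Textiles: 1.5502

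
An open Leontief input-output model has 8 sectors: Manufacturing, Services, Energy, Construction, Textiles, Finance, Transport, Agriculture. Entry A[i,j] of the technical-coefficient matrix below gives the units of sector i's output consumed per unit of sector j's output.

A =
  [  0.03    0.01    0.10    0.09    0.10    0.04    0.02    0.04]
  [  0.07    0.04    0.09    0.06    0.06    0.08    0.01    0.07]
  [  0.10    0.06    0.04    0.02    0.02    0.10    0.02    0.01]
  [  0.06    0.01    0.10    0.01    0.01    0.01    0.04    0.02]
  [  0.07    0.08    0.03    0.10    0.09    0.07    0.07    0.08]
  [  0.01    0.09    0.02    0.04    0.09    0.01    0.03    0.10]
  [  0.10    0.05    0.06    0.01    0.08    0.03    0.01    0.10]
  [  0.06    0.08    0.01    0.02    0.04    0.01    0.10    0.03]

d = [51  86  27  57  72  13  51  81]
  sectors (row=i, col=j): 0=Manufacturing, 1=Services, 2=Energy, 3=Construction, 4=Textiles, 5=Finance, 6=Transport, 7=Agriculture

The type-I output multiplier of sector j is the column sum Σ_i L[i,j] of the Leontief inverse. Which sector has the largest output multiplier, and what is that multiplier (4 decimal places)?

Form M = I − A:
  [  0.97   -0.01   -0.10   -0.09   -0.10   -0.04   -0.02   -0.04]
  [ -0.07    0.96   -0.09   -0.06   -0.06   -0.08   -0.01   -0.07]
  [ -0.10   -0.06    0.96   -0.02   -0.02   -0.10   -0.02   -0.01]
  [ -0.06   -0.01   -0.10    0.99   -0.01   -0.01   -0.04   -0.02]
  [ -0.07   -0.08   -0.03   -0.10    0.91   -0.07   -0.07   -0.08]
  [ -0.01   -0.09   -0.02   -0.04   -0.09    0.99   -0.03   -0.10]
  [ -0.10   -0.05   -0.06   -0.01   -0.08   -0.03    0.99   -0.10]
  [ -0.06   -0.08   -0.01   -0.02   -0.04   -0.01   -0.10    0.97]
Leontief inverse L = M⁻¹:
  [  1.0773    0.0490    0.1395    0.1231    0.1412    0.0751    0.0500    0.0765]
  [  0.1184    1.0838    0.1338    0.0975    0.1087    0.1170    0.0425    0.1119]
  [  0.1340    0.0927    1.0775    0.0525    0.0634    0.1285    0.0407    0.0471]
  [  0.0899    0.0318    0.1252    1.0291    0.0359    0.0338    0.0539    0.0405]
  [  0.1319    0.1322    0.0881    0.1466    1.1525    0.1126    0.1104    0.1370]
  [  0.0546    0.1281    0.0563    0.0726    0.1309    1.0416    0.0612    0.1381]
  [  0.1463    0.0913    0.1011    0.0500    0.1293    0.0662    1.0433    0.1397]
  [  0.1007    0.1102    0.0480    0.0494    0.0813    0.0385    0.1209    1.0677]
Total output x = L · d:
  x_0 = 1.0773·51 + 0.0490·86 + 0.1395·27 + 0.1231·57 + 0.1412·72 + 0.0751·13 + 0.0500·51 + 0.0765·81 = 89.8336
  x_1 = 0.1184·51 + 1.0838·86 + 0.1338·27 + 0.0975·57 + 0.1087·72 + 0.1170·13 + 0.0425·51 + 0.1119·81 = 128.9997
  x_2 = 0.1340·51 + 0.0927·86 + 1.0775·27 + 0.0525·57 + 0.0634·72 + 0.1285·13 + 0.0407·51 + 0.0471·81 = 59.0145
  x_3 = 0.0899·51 + 0.0318·86 + 0.1252·27 + 1.0291·57 + 0.0359·72 + 0.0338·13 + 0.0539·51 + 0.0405·81 = 78.4110
  x_4 = 0.1319·51 + 0.1322·86 + 0.0881·27 + 0.1466·57 + 1.1525·72 + 0.1126·13 + 0.1104·51 + 0.1370·81 = 130.0005
  x_5 = 0.0546·51 + 0.1281·86 + 0.0563·27 + 0.0726·57 + 0.1309·72 + 1.0416·13 + 0.0612·51 + 0.1381·81 = 56.7327
  x_6 = 0.1463·51 + 0.0913·86 + 0.1011·27 + 0.0500·57 + 0.1293·72 + 0.0662·13 + 1.0433·51 + 0.1397·81 = 95.5889
  x_7 = 0.1007·51 + 0.1102·86 + 0.0480·27 + 0.0494·57 + 0.0813·72 + 0.0385·13 + 0.1209·51 + 1.0677·81 = 117.7264
Output multipliers (column sums of L):
  Manufacturing: 1.8531
  Services: 1.7191
  Energy: 1.7694
  Construction: 1.6208
  Textiles: 1.8433
  Finance: 1.6132
  Transport: 1.5230
  Agriculture: 1.7584

Manufacturing (1.8531)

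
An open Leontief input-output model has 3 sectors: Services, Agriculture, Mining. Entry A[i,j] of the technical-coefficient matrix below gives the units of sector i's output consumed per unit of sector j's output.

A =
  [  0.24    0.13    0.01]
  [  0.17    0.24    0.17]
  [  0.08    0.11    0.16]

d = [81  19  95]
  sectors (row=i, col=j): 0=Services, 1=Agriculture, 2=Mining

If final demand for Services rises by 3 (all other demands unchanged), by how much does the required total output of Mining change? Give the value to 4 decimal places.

0.5302

Form M = I − A:
  [  0.76   -0.13   -0.01]
  [ -0.17    0.76   -0.17]
  [ -0.08   -0.11    0.84]
Leontief inverse L = M⁻¹:
  [  1.3776    0.2452    0.0660]
  [  0.3477    1.4174    0.2910]
  [  0.1767    0.2090    1.2349]
Total output x = L · d:
  x_0 = 1.3776·81 + 0.2452·19 + 0.0660·95 = 122.5153
  x_1 = 0.3477·81 + 1.4174·19 + 0.2910·95 = 82.7358
  x_2 = 0.1767·81 + 0.2090·19 + 1.2349·95 = 135.5978
Δx_2 = L[2,0] · Δd_0 = 0.1767 · 3 = 0.5302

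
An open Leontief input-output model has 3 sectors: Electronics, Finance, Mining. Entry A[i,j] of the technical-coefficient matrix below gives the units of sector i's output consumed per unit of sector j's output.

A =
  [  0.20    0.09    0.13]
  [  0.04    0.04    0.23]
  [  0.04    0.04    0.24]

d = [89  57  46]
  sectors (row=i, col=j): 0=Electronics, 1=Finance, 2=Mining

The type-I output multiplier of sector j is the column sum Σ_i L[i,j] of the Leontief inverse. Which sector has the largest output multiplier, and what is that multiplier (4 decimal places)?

Mining (1.9365)

Form M = I − A:
  [  0.80   -0.09   -0.13]
  [ -0.04    0.96   -0.23]
  [ -0.04   -0.04    0.76]
Leontief inverse L = M⁻¹:
  [  1.2693    0.1297    0.2564]
  [  0.0698    1.0621    0.3334]
  [  0.0705    0.0627    1.3468]
Total output x = L · d:
  x_0 = 1.2693·89 + 0.1297·57 + 0.2564·46 = 132.1522
  x_1 = 0.0698·89 + 1.0621·57 + 0.3334·46 = 82.0839
  x_2 = 0.0705·89 + 0.0627·57 + 1.3468·46 = 71.8019
Output multipliers (column sums of L):
  Electronics: 1.4096
  Finance: 1.2545
  Mining: 1.9365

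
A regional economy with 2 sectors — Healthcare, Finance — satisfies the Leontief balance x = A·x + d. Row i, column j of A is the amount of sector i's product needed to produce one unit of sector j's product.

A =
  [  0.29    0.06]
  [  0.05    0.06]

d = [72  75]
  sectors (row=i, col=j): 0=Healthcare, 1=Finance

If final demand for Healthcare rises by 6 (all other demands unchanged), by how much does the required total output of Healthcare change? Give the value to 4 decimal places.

8.4889

Form M = I − A:
  [  0.71   -0.06]
  [ -0.05    0.94]
Leontief inverse L = M⁻¹:
  [  1.4148    0.0903]
  [  0.0753    1.0686]
Total output x = L · d:
  x_0 = 1.4148·72 + 0.0903·75 = 108.6394
  x_1 = 0.0753·72 + 1.0686·75 = 85.5659
Δx_0 = L[0,0] · Δd_0 = 1.4148 · 6 = 8.4889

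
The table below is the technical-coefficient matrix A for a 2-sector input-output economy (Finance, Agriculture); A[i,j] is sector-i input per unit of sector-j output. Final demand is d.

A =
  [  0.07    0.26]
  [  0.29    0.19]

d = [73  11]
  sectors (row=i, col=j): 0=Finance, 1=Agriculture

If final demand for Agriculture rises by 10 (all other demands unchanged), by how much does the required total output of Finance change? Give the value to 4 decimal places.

Form M = I − A:
  [  0.93   -0.26]
  [ -0.29    0.81]
Leontief inverse L = M⁻¹:
  [  1.1949    0.3835]
  [  0.4278    1.3719]
Total output x = L · d:
  x_0 = 1.1949·73 + 0.3835·11 = 91.4442
  x_1 = 0.4278·73 + 1.3719·11 = 46.3195
Δx_0 = L[0,1] · Δd_1 = 0.3835 · 10 = 3.8354

3.8354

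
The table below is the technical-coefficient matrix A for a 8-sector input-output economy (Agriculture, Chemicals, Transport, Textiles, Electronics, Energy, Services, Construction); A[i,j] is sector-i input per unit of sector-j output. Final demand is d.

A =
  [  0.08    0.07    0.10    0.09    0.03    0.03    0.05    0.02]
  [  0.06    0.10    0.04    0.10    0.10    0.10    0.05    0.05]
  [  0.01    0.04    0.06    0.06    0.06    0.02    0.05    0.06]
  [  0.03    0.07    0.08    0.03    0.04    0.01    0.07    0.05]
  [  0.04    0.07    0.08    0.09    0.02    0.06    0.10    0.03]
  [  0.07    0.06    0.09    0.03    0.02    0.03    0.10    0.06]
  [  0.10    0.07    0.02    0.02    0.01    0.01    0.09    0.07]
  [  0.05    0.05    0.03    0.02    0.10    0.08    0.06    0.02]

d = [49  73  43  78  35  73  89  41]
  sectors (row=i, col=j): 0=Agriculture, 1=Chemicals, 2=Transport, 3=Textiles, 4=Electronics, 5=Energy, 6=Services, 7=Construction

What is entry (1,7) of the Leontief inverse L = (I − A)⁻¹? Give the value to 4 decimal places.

Form M = I − A:
  [  0.92   -0.07   -0.10   -0.09   -0.03   -0.03   -0.05   -0.02]
  [ -0.06    0.90   -0.04   -0.10   -0.10   -0.10   -0.05   -0.05]
  [ -0.01   -0.04    0.94   -0.06   -0.06   -0.02   -0.05   -0.06]
  [ -0.03   -0.07   -0.08    0.97   -0.04   -0.01   -0.07   -0.05]
  [ -0.04   -0.07   -0.08   -0.09    0.98   -0.06   -0.10   -0.03]
  [ -0.07   -0.06   -0.09   -0.03   -0.02    0.97   -0.10   -0.06]
  [ -0.10   -0.07   -0.02   -0.02   -0.01   -0.01    0.91   -0.07]
  [ -0.05   -0.05   -0.03   -0.02   -0.10   -0.08   -0.06    0.98]
Leontief inverse L = M⁻¹:
  [  1.1240    0.1263    0.1529    0.1387    0.0707    0.0627    0.1064    0.0594]
  [  0.1205    1.1753    0.1097    0.1625    0.1515    0.1478    0.1292    0.1003]
  [  0.0432    0.0822    1.0972    0.0942    0.0918    0.0475    0.0956    0.0896]
  [  0.0672    0.1158    0.1184    1.0687    0.0751    0.0401    0.1168    0.0822]
  [  0.0890    0.1287    0.1315    0.1358    1.0609    0.0934    0.1613    0.0731]
  [  0.1172    0.1142    0.1371    0.0748    0.0600    1.0634    0.1559    0.0985]
  [  0.1447    0.1191    0.0609    0.0605    0.0455    0.0415    1.1376    0.1010]
  [  0.0937    0.1010    0.0777    0.0637    0.1316    0.1119    0.1162    1.0547]
Total output x = L · d:
  x_0 = 1.1240·49 + 0.1263·73 + 0.1529·43 + 0.1387·78 + 0.0707·35 + 0.0627·73 + 0.1064·89 + 0.0594·41 = 100.6464
  x_1 = 0.1205·49 + 1.1753·73 + 0.1097·43 + 0.1625·78 + 0.1515·35 + 0.1478·73 + 0.1292·89 + 0.1003·41 = 140.7946
  x_2 = 0.0432·49 + 0.0822·73 + 1.0972·43 + 0.0942·78 + 0.0918·35 + 0.0475·73 + 0.0956·89 + 0.0896·41 = 81.5017
  x_3 = 0.0672·49 + 0.1158·73 + 0.1184·43 + 1.0687·78 + 0.0751·35 + 0.0401·73 + 0.1168·89 + 0.0822·41 = 119.5186
  x_4 = 0.0890·49 + 0.1287·73 + 0.1315·43 + 0.1358·78 + 1.0609·35 + 0.0934·73 + 0.1613·89 + 0.0731·41 = 91.3042
  x_5 = 0.1172·49 + 0.1142·73 + 0.1371·43 + 0.0748·78 + 0.0600·35 + 1.0634·73 + 0.1559·89 + 0.0985·41 = 123.4550
  x_6 = 0.1447·49 + 0.1191·73 + 0.0609·43 + 0.0605·78 + 0.0455·35 + 0.0415·73 + 1.1376·89 + 0.1010·41 = 133.1348
  x_7 = 0.0937·49 + 0.1010·73 + 0.0777·43 + 0.0637·78 + 0.1316·35 + 0.1119·73 + 0.1162·89 + 1.0547·41 = 86.6351

L[1,7] = 0.1003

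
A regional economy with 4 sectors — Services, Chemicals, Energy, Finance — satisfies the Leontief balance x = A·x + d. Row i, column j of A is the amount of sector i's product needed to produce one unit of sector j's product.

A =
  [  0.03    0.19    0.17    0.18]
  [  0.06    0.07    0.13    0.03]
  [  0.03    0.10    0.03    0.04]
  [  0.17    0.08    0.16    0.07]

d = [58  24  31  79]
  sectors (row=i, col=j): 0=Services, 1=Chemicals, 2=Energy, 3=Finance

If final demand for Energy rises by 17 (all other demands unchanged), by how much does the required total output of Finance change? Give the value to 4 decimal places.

4.2070

Form M = I − A:
  [  0.97   -0.19   -0.17   -0.18]
  [ -0.06    0.93   -0.13   -0.03]
  [ -0.03   -0.10    0.97   -0.04]
  [ -0.17   -0.08   -0.16    0.93]
Leontief inverse L = M⁻¹:
  [  1.0968    0.2728    0.2672    0.2326]
  [  0.0850    1.1165    0.1744    0.0600]
  [  0.0516    0.1305    1.0674    0.0601]
  [  0.2167    0.1684    0.2475    1.1333]
Total output x = L · d:
  x_0 = 1.0968·58 + 0.2728·24 + 0.2672·31 + 0.2326·79 = 96.8192
  x_1 = 0.0850·58 + 1.1165·24 + 0.1744·31 + 0.0600·79 = 41.8695
  x_2 = 0.0516·58 + 0.1305·24 + 1.0674·31 + 0.0601·79 = 43.9628
  x_3 = 0.2167·58 + 0.1684·24 + 0.2475·31 + 1.1333·79 = 113.8095
Δx_3 = L[3,2] · Δd_2 = 0.2475 · 17 = 4.2070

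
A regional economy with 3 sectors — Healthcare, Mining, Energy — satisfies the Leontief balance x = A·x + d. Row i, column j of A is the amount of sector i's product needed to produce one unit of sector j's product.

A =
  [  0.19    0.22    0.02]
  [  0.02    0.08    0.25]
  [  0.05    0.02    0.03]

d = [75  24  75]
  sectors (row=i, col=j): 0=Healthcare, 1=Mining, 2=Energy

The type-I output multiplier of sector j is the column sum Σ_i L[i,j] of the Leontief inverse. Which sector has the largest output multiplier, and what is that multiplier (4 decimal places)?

Mining (1.4429)

Form M = I − A:
  [  0.81   -0.22   -0.02]
  [ -0.02    0.92   -0.25]
  [ -0.05   -0.02    0.97]
Leontief inverse L = M⁻¹:
  [  1.2484    0.3008    0.1033]
  [  0.0449    1.1039    0.2854]
  [  0.0653    0.0383    1.0421]
Total output x = L · d:
  x_0 = 1.2484·75 + 0.3008·24 + 0.1033·75 = 108.5903
  x_1 = 0.0449·75 + 1.1039·24 + 0.2854·75 = 51.2667
  x_2 = 0.0653·75 + 0.0383·24 + 1.0421·75 = 83.9741
Output multipliers (column sums of L):
  Healthcare: 1.3585
  Mining: 1.4429
  Energy: 1.4308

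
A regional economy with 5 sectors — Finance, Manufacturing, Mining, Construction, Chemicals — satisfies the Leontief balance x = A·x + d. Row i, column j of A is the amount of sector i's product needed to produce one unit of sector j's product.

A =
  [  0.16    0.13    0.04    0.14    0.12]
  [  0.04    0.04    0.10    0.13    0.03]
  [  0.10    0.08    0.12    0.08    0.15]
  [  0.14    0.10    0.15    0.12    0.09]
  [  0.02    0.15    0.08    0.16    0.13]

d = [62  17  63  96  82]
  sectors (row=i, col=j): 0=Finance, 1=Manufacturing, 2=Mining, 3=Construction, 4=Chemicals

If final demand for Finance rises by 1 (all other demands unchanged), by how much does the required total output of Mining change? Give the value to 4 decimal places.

0.1989

Form M = I − A:
  [  0.84   -0.13   -0.04   -0.14   -0.12]
  [ -0.04    0.96   -0.10   -0.13   -0.03]
  [ -0.10   -0.08    0.88   -0.08   -0.15]
  [ -0.14   -0.10   -0.15    0.88   -0.09]
  [ -0.02   -0.15   -0.08   -0.16    0.87]
Leontief inverse L = M⁻¹:
  [  1.2775    0.2557    0.1604    0.2999    0.2437]
  [  0.1130    1.1113    0.1783    0.2178    0.1072]
  [  0.1989    0.1945    1.2296    0.2211    0.2690]
  [  0.2618    0.2264    0.2756    1.2772    0.2236]
  [  0.1153    0.2570    0.1982    0.2997    1.2394]
Total output x = L · d:
  x_0 = 1.2775·62 + 0.2557·17 + 0.1604·63 + 0.2999·96 + 0.2437·82 = 142.4344
  x_1 = 0.1130·62 + 1.1113·17 + 0.1783·63 + 0.2178·96 + 0.1072·82 = 66.8311
  x_2 = 0.1989·62 + 0.1945·17 + 1.2296·63 + 0.2211·96 + 0.2690·82 = 136.3866
  x_3 = 0.2618·62 + 0.2264·17 + 0.2756·63 + 1.2772·96 + 0.2236·82 = 178.3837
  x_4 = 0.1153·62 + 0.2570·17 + 0.1982·63 + 0.2997·96 + 1.2394·82 = 154.3973
Δx_2 = L[2,0] · Δd_0 = 0.1989 · 1 = 0.1989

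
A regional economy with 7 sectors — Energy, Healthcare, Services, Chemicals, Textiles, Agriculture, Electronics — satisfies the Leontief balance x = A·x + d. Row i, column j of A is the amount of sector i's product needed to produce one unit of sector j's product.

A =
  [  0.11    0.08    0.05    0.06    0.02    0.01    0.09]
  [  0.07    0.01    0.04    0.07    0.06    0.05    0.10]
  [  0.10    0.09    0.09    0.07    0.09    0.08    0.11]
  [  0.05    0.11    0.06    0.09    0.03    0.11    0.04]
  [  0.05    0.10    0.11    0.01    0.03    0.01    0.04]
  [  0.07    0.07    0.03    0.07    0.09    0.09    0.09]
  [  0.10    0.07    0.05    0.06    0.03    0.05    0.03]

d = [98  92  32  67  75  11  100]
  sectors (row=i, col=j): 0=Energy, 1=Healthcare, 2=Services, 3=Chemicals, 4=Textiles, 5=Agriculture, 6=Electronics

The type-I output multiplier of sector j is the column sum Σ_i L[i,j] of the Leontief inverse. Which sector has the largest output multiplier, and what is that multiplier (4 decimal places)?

Energy (2.0214)

Form M = I − A:
  [  0.89   -0.08   -0.05   -0.06   -0.02   -0.01   -0.09]
  [ -0.07    0.99   -0.04   -0.07   -0.06   -0.05   -0.10]
  [ -0.10   -0.09    0.91   -0.07   -0.09   -0.08   -0.11]
  [ -0.05   -0.11   -0.06    0.91   -0.03   -0.11   -0.04]
  [ -0.05   -0.10   -0.11   -0.01    0.97   -0.01   -0.04]
  [ -0.07   -0.07   -0.03   -0.07   -0.09    0.91   -0.09]
  [ -0.10   -0.07   -0.05   -0.06   -0.03   -0.05    0.97]
Leontief inverse L = M⁻¹:
  [  1.1741    0.1347    0.0937    0.1090    0.0538    0.0503    0.1448]
  [  0.1288    1.0672    0.0839    0.1148    0.0930    0.0905    0.1485]
  [  0.1930    0.1751    1.1594    0.1407    0.1459    0.1429    0.1925]
  [  0.1204    0.1748    0.1109    1.1496    0.0779    0.1664    0.1078]
  [  0.1049    0.1451    0.1507    0.0509    1.0647    0.0453    0.0920]
  [  0.1419    0.1381    0.0844    0.1258    0.1338    1.1406    0.1535]
  [  0.1583    0.1223    0.0914    0.1059    0.0644    0.0896    1.0839]
Total output x = L · d:
  x_0 = 1.1741·98 + 0.1347·92 + 0.0937·32 + 0.1090·67 + 0.0538·75 + 0.0503·11 + 0.1448·100 = 156.8262
  x_1 = 0.1288·98 + 1.0672·92 + 0.0839·32 + 0.1148·67 + 0.0930·75 + 0.0905·11 + 0.1485·100 = 144.0022
  x_2 = 0.1930·98 + 0.1751·92 + 1.1594·32 + 0.1407·67 + 0.1459·75 + 0.1429·11 + 0.1925·100 = 113.3154
  x_3 = 0.1204·98 + 0.1748·92 + 0.1109·32 + 1.1496·67 + 0.0779·75 + 0.1664·11 + 0.1078·100 = 126.9081
  x_4 = 0.1049·98 + 0.1451·92 + 0.1507·32 + 0.0509·67 + 1.0647·75 + 0.0453·11 + 0.0920·100 = 121.4144
  x_5 = 0.1419·98 + 0.1381·92 + 0.0844·32 + 0.1258·67 + 0.1338·75 + 1.1406·11 + 0.1535·100 = 75.6684
  x_6 = 0.1583·98 + 0.1223·92 + 0.0914·32 + 0.1059·67 + 0.0644·75 + 0.0896·11 + 1.0839·100 = 150.9988
Output multipliers (column sums of L):
  Energy: 2.0214
  Healthcare: 1.9574
  Services: 1.7745
  Chemicals: 1.7967
  Textiles: 1.6335
  Agriculture: 1.7255
  Electronics: 1.9230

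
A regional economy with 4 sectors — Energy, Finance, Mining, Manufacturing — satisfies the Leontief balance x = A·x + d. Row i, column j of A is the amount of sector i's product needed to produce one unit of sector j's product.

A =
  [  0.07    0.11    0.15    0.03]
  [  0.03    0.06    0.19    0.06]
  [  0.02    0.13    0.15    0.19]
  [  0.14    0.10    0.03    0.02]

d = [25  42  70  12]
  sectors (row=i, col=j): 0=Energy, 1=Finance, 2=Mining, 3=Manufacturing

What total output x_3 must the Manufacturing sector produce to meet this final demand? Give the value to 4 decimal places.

29.7873

Form M = I − A:
  [  0.93   -0.11   -0.15   -0.03]
  [ -0.03    0.94   -0.19   -0.06]
  [ -0.02   -0.13    0.85   -0.19]
  [ -0.14   -0.10   -0.03    0.98]
Leontief inverse L = M⁻¹:
  [  1.0993    0.1707    0.2353    0.0897]
  [  0.0602    1.1205    0.2654    0.1219]
  [  0.0720    0.2078    1.2447    0.2562]
  [  0.1654    0.1451    0.0988    1.0535]
Total output x = L · d:
  x_0 = 1.0993·25 + 0.1707·42 + 0.2353·70 + 0.0897·12 = 52.2049
  x_1 = 0.0602·25 + 1.1205·42 + 0.2654·70 + 0.1219·12 = 68.6092
  x_2 = 0.0720·25 + 0.2078·42 + 1.2447·70 + 0.2562·12 = 100.7328
  x_3 = 0.1654·25 + 0.1451·42 + 0.0988·70 + 1.0535·12 = 29.7873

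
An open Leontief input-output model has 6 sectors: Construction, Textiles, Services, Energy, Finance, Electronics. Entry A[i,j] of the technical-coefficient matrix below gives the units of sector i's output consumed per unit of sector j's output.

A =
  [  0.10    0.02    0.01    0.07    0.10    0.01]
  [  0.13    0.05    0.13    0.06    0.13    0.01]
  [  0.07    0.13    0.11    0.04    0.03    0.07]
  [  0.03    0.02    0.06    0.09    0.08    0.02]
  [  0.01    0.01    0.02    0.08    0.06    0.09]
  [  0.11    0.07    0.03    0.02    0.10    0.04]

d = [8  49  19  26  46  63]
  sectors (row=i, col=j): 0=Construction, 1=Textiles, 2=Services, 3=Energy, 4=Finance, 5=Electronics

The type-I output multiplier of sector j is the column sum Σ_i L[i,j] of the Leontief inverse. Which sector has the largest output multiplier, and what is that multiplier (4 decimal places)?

Form M = I − A:
  [  0.90   -0.02   -0.01   -0.07   -0.10   -0.01]
  [ -0.13    0.95   -0.13   -0.06   -0.13   -0.01]
  [ -0.07   -0.13    0.89   -0.04   -0.03   -0.07]
  [ -0.03   -0.02   -0.06    0.91   -0.08   -0.02]
  [ -0.01   -0.01   -0.02   -0.08    0.94   -0.09]
  [ -0.11   -0.07   -0.03   -0.02   -0.10    0.96]
Leontief inverse L = M⁻¹:
  [  1.1267    0.0334    0.0285    0.1028    0.1372    0.0292]
  [  0.1822    1.0880    0.1743    0.1111    0.1898    0.0460]
  [  0.1309    0.1716    1.1611    0.0827    0.0922    0.0982]
  [  0.0563    0.0408    0.0861    1.1206    0.1141    0.0413]
  [  0.0360    0.0279    0.0398    0.1048    1.0932    0.1082]
  [  0.1514    0.0923    0.0582    0.0567    0.1487    1.0636]
Total output x = L · d:
  x_0 = 1.1267·8 + 0.0334·49 + 0.0285·19 + 0.1028·26 + 0.1372·46 + 0.0292·63 = 22.0159
  x_1 = 0.1822·8 + 1.0880·49 + 0.1743·19 + 0.1111·26 + 0.1898·46 + 0.0460·63 = 72.6018
  x_2 = 0.1309·8 + 0.1716·49 + 1.1611·19 + 0.0827·26 + 0.0922·46 + 0.0982·63 = 44.0908
  x_3 = 0.0563·8 + 0.0408·49 + 0.0861·19 + 1.1206·26 + 0.1141·46 + 0.0413·63 = 41.0776
  x_4 = 0.0360·8 + 0.0279·49 + 0.0398·19 + 0.1048·26 + 1.0932·46 + 0.1082·63 = 62.2431
  x_5 = 0.1514·8 + 0.0923·49 + 0.0582·19 + 0.0567·26 + 0.1487·46 + 1.0636·63 = 82.1588
Output multipliers (column sums of L):
  Construction: 1.6833
  Textiles: 1.4540
  Services: 1.5480
  Energy: 1.5788
  Finance: 1.7753
  Electronics: 1.3865

Finance (1.7753)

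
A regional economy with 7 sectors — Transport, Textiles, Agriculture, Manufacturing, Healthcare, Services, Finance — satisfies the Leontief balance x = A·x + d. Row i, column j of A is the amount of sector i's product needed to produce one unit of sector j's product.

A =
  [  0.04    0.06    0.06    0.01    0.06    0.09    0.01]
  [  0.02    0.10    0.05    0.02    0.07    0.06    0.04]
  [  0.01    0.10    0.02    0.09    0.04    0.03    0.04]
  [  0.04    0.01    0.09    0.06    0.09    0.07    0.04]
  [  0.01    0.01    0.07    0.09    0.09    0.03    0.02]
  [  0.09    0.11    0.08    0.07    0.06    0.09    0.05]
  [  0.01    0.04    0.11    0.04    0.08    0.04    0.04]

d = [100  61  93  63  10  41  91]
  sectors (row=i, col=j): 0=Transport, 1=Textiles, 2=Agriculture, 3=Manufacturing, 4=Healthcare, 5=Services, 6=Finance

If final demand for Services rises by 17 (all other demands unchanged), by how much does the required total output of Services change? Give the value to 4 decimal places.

Form M = I − A:
  [  0.96   -0.06   -0.06   -0.01   -0.06   -0.09   -0.01]
  [ -0.02    0.90   -0.05   -0.02   -0.07   -0.06   -0.04]
  [ -0.01   -0.10    0.98   -0.09   -0.04   -0.03   -0.04]
  [ -0.04   -0.01   -0.09    0.94   -0.09   -0.07   -0.04]
  [ -0.01   -0.01   -0.07   -0.09    0.91   -0.03   -0.02]
  [ -0.09   -0.11   -0.08   -0.07   -0.06    0.91   -0.05]
  [ -0.01   -0.04   -0.11   -0.04   -0.08   -0.04    0.96]
Leontief inverse L = M⁻¹:
  [  1.0592    0.0988    0.0939    0.0419    0.0963    0.1220    0.0292]
  [  0.0373    1.1391    0.0875    0.0530    0.1106    0.0921    0.0608]
  [  0.0258    0.1314    1.0569    0.1189    0.0792    0.0604    0.0595]
  [  0.0602    0.0481    0.1326    1.1016    0.1349    0.1054    0.0624]
  [  0.0245    0.0357    0.1041    0.1247    1.1272    0.0566    0.0377]
  [  0.1192    0.1692    0.1378    0.1182    0.1211    1.1430    0.0810]
  [  0.0251    0.0756    0.1457    0.0775    0.1193    0.0688    1.0604]
Total output x = L · d:
  x_0 = 1.0592·100 + 0.0988·61 + 0.0939·93 + 0.0419·63 + 0.0963·10 + 0.1220·41 + 0.0292·91 = 131.9360
  x_1 = 0.0373·100 + 1.1391·61 + 0.0875·93 + 0.0530·63 + 0.1106·10 + 0.0921·41 + 0.0608·91 = 95.1064
  x_2 = 0.0258·100 + 0.1314·61 + 1.0569·93 + 0.1189·63 + 0.0792·10 + 0.0604·41 + 0.0595·91 = 125.0629
  x_3 = 0.0602·100 + 0.0481·61 + 0.1326·93 + 1.1016·63 + 0.1349·10 + 0.1054·41 + 0.0624·91 = 102.0328
  x_4 = 0.0245·100 + 0.0357·61 + 0.1041·93 + 0.1247·63 + 1.1272·10 + 0.0566·41 + 0.0377·91 = 39.1951
  x_5 = 0.1192·100 + 0.1692·61 + 0.1378·93 + 0.1182·63 + 0.1211·10 + 1.1430·41 + 0.0810·91 = 97.9537
  x_6 = 0.0251·100 + 0.0756·61 + 0.1457·93 + 0.0775·63 + 0.1193·10 + 0.0688·41 + 1.0604·91 = 126.0579
Δx_5 = L[5,5] · Δd_5 = 1.1430 · 17 = 19.4316

19.4316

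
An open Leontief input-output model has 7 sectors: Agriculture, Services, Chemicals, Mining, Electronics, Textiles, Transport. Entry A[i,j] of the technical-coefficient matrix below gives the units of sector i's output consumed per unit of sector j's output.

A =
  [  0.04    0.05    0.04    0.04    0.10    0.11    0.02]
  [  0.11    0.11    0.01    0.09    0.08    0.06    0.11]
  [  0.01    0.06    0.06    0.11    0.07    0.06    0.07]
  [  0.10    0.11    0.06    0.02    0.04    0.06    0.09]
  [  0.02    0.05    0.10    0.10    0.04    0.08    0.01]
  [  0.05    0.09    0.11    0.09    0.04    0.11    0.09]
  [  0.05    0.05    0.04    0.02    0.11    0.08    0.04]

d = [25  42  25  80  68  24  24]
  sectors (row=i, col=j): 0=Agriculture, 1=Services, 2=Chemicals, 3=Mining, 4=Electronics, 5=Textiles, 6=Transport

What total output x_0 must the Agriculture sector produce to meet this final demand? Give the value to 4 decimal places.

Form M = I − A:
  [  0.96   -0.05   -0.04   -0.04   -0.10   -0.11   -0.02]
  [ -0.11    0.89   -0.01   -0.09   -0.08   -0.06   -0.11]
  [ -0.01   -0.06    0.94   -0.11   -0.07   -0.06   -0.07]
  [ -0.10   -0.11   -0.06    0.98   -0.04   -0.06   -0.09]
  [ -0.02   -0.05   -0.10   -0.10    0.96   -0.08   -0.01]
  [ -0.05   -0.09   -0.11   -0.09   -0.04    0.89   -0.09]
  [ -0.05   -0.05   -0.04   -0.02   -0.11   -0.08    0.96]
Leontief inverse L = M⁻¹:
  [  1.0808    0.1085    0.0922    0.0968    0.1474    0.1730    0.0685]
  [  0.1736    1.1910    0.0713    0.1574    0.1553    0.1469    0.1754]
  [  0.0587    0.1252    1.1112    0.1652    0.1240    0.1241    0.1250]
  [  0.1509    0.1773    0.1105    1.0813    0.1060    0.1336    0.1465]
  [  0.0637    0.1115    0.1485    0.1546    1.0880    0.1394    0.0638]
  [  0.1125    0.1755    0.1766    0.1656    0.1148    1.1975    0.1643]
  [  0.0876    0.1040    0.0888    0.0742    0.1574    0.1404    1.0836]
Total output x = L · d:
  x_0 = 1.0808·25 + 0.1085·42 + 0.0922·25 + 0.0968·80 + 0.1474·68 + 0.1730·24 + 0.0685·24 = 57.4458
  x_1 = 0.1736·25 + 1.1910·42 + 0.0713·25 + 0.1574·80 + 0.1553·68 + 0.1469·24 + 0.1754·24 = 87.0360
  x_2 = 0.0587·25 + 0.1252·42 + 1.1112·25 + 0.1652·80 + 0.1240·68 + 0.1241·24 + 0.1250·24 = 62.1307
  x_3 = 0.1509·25 + 0.1773·42 + 0.1105·25 + 1.0813·80 + 0.1060·68 + 0.1336·24 + 0.1465·24 = 114.4145
  x_4 = 0.0637·25 + 0.1115·42 + 0.1485·25 + 0.1546·80 + 1.0880·68 + 0.1394·24 + 0.0638·24 = 101.2186
  x_5 = 0.1125·25 + 0.1755·42 + 0.1766·25 + 0.1656·80 + 0.1148·68 + 1.1975·24 + 0.1643·24 = 68.3338
  x_6 = 0.0876·25 + 0.1040·42 + 0.0888·25 + 0.0742·80 + 0.1574·68 + 0.1404·24 + 1.0836·24 = 54.7900

57.4458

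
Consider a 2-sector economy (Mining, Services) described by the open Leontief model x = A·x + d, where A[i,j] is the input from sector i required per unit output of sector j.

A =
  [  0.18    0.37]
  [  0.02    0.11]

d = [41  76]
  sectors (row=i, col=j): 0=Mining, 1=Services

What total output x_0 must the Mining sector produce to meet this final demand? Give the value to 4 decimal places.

89.4380

Form M = I − A:
  [  0.82   -0.37]
  [ -0.02    0.89]
Leontief inverse L = M⁻¹:
  [  1.2320    0.5122]
  [  0.0277    1.1351]
Total output x = L · d:
  x_0 = 1.2320·41 + 0.5122·76 = 89.4380
  x_1 = 0.0277·41 + 1.1351·76 = 87.4031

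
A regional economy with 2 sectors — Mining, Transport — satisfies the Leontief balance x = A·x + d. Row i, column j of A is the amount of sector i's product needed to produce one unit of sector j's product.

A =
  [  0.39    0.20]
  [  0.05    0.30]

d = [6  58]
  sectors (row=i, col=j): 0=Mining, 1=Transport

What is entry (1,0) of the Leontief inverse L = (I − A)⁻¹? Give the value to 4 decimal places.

Form M = I − A:
  [  0.61   -0.20]
  [ -0.05    0.70]
Leontief inverse L = M⁻¹:
  [  1.6787    0.4796]
  [  0.1199    1.4628]
Total output x = L · d:
  x_0 = 1.6787·6 + 0.4796·58 = 37.8897
  x_1 = 0.1199·6 + 1.4628·58 = 85.5635

L[1,0] = 0.1199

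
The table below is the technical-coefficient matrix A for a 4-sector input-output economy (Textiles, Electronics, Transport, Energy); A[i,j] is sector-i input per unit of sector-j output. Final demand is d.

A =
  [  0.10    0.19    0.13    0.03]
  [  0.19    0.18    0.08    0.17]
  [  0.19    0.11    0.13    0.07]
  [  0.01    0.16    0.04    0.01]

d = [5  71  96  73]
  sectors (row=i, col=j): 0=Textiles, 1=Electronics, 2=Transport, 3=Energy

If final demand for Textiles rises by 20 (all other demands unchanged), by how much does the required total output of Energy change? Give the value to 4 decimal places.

Form M = I − A:
  [  0.90   -0.19   -0.13   -0.03]
  [ -0.19    0.82   -0.08   -0.17]
  [ -0.19   -0.11    0.87   -0.07]
  [ -0.01   -0.16   -0.04    0.99]
Leontief inverse L = M⁻¹:
  [  1.2296    0.3359    0.2197    0.1105]
  [  0.3322    1.3722    0.1877    0.2590]
  [  0.3169    0.2658    1.2278    0.1421]
  [  0.0789    0.2359    0.0822    1.0588]
Total output x = L · d:
  x_0 = 1.2296·5 + 0.3359·71 + 0.2197·96 + 0.1105·73 = 59.1584
  x_1 = 0.3322·5 + 1.3722·71 + 0.1877·96 + 0.2590·73 = 136.0133
  x_2 = 0.3169·5 + 0.2658·71 + 1.2278·96 + 0.1421·73 = 148.6946
  x_3 = 0.0789·5 + 0.2359·71 + 0.0822·96 + 1.0588·73 = 102.3247
Δx_3 = L[3,0] · Δd_0 = 0.0789 · 20 = 1.5782

1.5782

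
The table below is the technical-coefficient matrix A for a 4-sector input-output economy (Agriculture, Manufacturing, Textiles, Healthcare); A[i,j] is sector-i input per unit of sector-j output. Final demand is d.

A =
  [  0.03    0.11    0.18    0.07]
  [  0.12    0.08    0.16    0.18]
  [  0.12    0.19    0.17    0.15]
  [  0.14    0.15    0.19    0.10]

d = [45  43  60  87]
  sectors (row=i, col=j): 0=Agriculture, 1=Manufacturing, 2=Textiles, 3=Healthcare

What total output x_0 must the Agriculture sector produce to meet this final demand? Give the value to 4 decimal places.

97.4765

Form M = I − A:
  [  0.97   -0.11   -0.18   -0.07]
  [ -0.12    0.92   -0.16   -0.18]
  [ -0.12   -0.19    0.83   -0.15]
  [ -0.14   -0.15   -0.19    0.90]
Leontief inverse L = M⁻¹:
  [  1.1287    0.2349    0.3337    0.1904]
  [  0.2476    1.2467    0.3696    0.3302]
  [  0.2693    0.3779    1.4121    0.3319]
  [  0.2737    0.3241    0.4116    1.2658]
Total output x = L · d:
  x_0 = 1.1287·45 + 0.2349·43 + 0.3337·60 + 0.1904·87 = 97.4765
  x_1 = 0.2476·45 + 1.2467·43 + 0.3696·60 + 0.3302·87 = 115.6588
  x_2 = 0.2693·45 + 0.3779·43 + 1.4121·60 + 0.3319·87 = 141.9686
  x_3 = 0.2737·45 + 0.3241·43 + 0.4116·60 + 1.2658·87 = 161.0773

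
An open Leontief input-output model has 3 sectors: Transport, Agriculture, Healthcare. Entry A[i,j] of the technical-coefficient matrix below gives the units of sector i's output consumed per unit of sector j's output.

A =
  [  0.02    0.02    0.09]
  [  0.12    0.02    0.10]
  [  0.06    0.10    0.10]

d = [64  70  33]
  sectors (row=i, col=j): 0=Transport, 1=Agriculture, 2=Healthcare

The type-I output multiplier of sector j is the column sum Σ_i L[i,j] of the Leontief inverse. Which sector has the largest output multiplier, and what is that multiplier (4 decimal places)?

Form M = I − A:
  [  0.98   -0.02   -0.09]
  [ -0.12    0.98   -0.10]
  [ -0.06   -0.10    0.90]
Leontief inverse L = M⁻¹:
  [  1.0308    0.0319    0.1066]
  [  0.1348    1.0363    0.1286]
  [  0.0837    0.1173    1.1325]
Total output x = L · d:
  x_0 = 1.0308·64 + 0.0319·70 + 0.1066·33 = 71.7272
  x_1 = 0.1348·64 + 1.0363·70 + 0.1286·33 = 85.4093
  x_2 = 0.0837·64 + 0.1173·70 + 1.1325·33 = 50.9384
Output multipliers (column sums of L):
  Transport: 1.2493
  Agriculture: 1.1855
  Healthcare: 1.3678

Healthcare (1.3678)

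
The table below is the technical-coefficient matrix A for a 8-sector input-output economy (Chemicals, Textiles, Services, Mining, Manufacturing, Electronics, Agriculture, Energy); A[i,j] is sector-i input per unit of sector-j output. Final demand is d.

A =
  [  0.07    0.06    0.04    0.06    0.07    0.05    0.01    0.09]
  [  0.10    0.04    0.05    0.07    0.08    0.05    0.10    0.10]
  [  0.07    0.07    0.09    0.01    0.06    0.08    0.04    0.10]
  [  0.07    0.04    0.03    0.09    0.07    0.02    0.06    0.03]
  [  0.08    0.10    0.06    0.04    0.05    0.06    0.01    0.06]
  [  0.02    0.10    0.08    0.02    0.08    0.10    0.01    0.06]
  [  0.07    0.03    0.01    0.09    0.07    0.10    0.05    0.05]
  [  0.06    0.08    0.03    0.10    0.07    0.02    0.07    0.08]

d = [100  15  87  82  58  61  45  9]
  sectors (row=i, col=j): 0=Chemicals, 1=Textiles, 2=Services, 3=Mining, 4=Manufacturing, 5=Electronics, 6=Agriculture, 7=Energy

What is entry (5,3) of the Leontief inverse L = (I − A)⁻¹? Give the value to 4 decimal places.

Form M = I − A:
  [  0.93   -0.06   -0.04   -0.06   -0.07   -0.05   -0.01   -0.09]
  [ -0.10    0.96   -0.05   -0.07   -0.08   -0.05   -0.10   -0.10]
  [ -0.07   -0.07    0.91   -0.01   -0.06   -0.08   -0.04   -0.10]
  [ -0.07   -0.04   -0.03    0.91   -0.07   -0.02   -0.06   -0.03]
  [ -0.08   -0.10   -0.06   -0.04    0.95   -0.06   -0.01   -0.06]
  [ -0.02   -0.10   -0.08   -0.02   -0.08    0.90   -0.01   -0.06]
  [ -0.07   -0.03   -0.01   -0.09   -0.07   -0.10    0.95   -0.05]
  [ -0.06   -0.08   -0.03   -0.10   -0.07   -0.02   -0.07    0.92]
Leontief inverse L = M⁻¹:
  [  1.1298    0.1193    0.0827    0.1141    0.1300    0.0968    0.0489    0.1536]
  [  0.1770    1.1141    0.1018    0.1424    0.1577    0.1150    0.1485    0.1800]
  [  0.1384    0.1405    1.1427    0.0692    0.1305    0.1407    0.0847    0.1776]
  [  0.1247    0.0894    0.0655    1.1400    0.1232    0.0635    0.0936    0.0835]
  [  0.1425    0.1603    0.1061    0.0934    1.1128    0.1111    0.0511    0.1285]
  [  0.0826    0.1656    0.1311    0.0708    0.1443    1.1564    0.0516    0.1303]
  [  0.1281    0.0906    0.0530    0.1447    0.1320    0.1520    1.0860    0.1104]
  [  0.1295    0.1417    0.0736    0.1657    0.1377    0.0730    0.1167    1.1485]
Total output x = L · d:
  x_0 = 1.1298·100 + 0.1193·15 + 0.0827·87 + 0.1141·82 + 0.1300·58 + 0.0968·61 + 0.0489·45 + 0.1536·9 = 148.3432
  x_1 = 0.1770·100 + 1.1141·15 + 0.1018·87 + 0.1424·82 + 0.1577·58 + 0.1150·61 + 0.1485·45 + 0.1800·9 = 79.4052
  x_2 = 0.1384·100 + 0.1405·15 + 1.1427·87 + 0.0692·82 + 0.1305·58 + 0.1407·61 + 0.0847·45 + 0.1776·9 = 142.6002
  x_3 = 0.1247·100 + 0.0894·15 + 0.0655·87 + 1.1400·82 + 0.1232·58 + 0.0635·61 + 0.0936·45 + 0.0835·9 = 128.9747
  x_4 = 0.1425·100 + 0.1603·15 + 0.1061·87 + 0.0934·82 + 1.1128·58 + 0.1111·61 + 0.0511·45 + 0.1285·9 = 108.3199
  x_5 = 0.0826·100 + 0.1656·15 + 0.1311·87 + 0.0708·82 + 0.1443·58 + 1.1564·61 + 0.0516·45 + 0.1303·9 = 110.3556
  x_6 = 0.1281·100 + 0.0906·15 + 0.0530·87 + 0.1447·82 + 0.1320·58 + 0.1520·61 + 1.0860·45 + 0.1104·9 = 97.4444
  x_7 = 0.1295·100 + 0.1417·15 + 0.0736·87 + 0.1657·82 + 0.1377·58 + 0.0730·61 + 0.1167·45 + 1.1485·9 = 63.0860

L[5,3] = 0.0708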